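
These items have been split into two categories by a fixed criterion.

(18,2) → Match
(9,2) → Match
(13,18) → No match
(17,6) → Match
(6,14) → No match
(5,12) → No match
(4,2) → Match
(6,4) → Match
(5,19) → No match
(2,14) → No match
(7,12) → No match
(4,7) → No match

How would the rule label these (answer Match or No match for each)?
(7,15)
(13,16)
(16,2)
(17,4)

The distinguishing property — first > second — holds for all the 'Match' cases and none of the 'No match' cases.
(7,15): 7 < 15 — fails this test, so No match. (13,16): 13 < 16 — fails this test, so No match. (16,2): 16 > 2 — fits, so Match. (17,4): 17 > 4 — fits, so Match.

No match, No match, Match, Match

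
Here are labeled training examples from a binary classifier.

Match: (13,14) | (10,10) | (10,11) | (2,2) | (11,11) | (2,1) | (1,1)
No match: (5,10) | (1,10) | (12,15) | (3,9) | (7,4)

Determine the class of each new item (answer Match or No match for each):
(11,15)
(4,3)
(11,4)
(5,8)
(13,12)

No match, Match, No match, No match, Match

The rule appears to be: |first − second| ≤ 1.
(11,15) — |11−15| = 4, hence No match.
(4,3) — |4−3| = 1, hence Match.
(11,4) — |11−4| = 7, hence No match.
(5,8) — |5−8| = 3, hence No match.
(13,12) — |13−12| = 1, hence Match.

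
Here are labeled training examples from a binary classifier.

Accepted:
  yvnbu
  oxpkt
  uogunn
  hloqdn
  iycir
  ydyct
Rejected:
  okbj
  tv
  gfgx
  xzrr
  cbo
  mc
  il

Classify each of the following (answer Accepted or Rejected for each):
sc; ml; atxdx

The classifier is using: length ≥ 5.
sc: length 2, does not fit → Rejected. ml: length 2, does not fit → Rejected. atxdx: length 5, meets the rule → Accepted.

Rejected, Rejected, Accepted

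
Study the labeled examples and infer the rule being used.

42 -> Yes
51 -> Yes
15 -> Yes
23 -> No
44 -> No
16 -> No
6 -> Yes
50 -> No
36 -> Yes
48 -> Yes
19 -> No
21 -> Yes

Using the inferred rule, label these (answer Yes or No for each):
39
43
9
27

Every 'Yes' example satisfies: multiple of 3. None of the 'No' examples do.
39: 39 = 3·13, checks out → Yes.
43: 43 = 3·14 + 1, fails this test → No.
9: 9 = 3·3, checks out → Yes.
27: 27 = 3·9, checks out → Yes.

Yes, No, Yes, Yes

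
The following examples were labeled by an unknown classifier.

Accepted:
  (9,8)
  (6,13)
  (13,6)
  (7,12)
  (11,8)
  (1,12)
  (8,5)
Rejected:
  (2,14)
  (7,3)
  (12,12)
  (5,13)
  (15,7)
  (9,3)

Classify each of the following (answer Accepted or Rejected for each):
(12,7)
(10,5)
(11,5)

The classifier is using: sum is odd.
(12,7): 12+7 = 19 — has this property, so Accepted. (10,5): 10+5 = 15 — has this property, so Accepted. (11,5): 11+5 = 16 — fails the rule, so Rejected.

Accepted, Accepted, Rejected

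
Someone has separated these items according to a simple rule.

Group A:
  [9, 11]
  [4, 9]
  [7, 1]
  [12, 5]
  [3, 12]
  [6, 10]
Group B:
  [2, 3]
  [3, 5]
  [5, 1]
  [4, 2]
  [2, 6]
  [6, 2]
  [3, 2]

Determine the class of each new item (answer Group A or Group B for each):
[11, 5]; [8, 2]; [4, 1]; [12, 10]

Group A, Group A, Group B, Group A

Every 'Group A' example satisfies: max ≥ 7. None of the 'Group B' examples do.
[11, 5]: max 11, passes → Group A. [8, 2]: max 8, passes → Group A. [4, 1]: max 4, fails this test → Group B. [12, 10]: max 12, passes → Group A.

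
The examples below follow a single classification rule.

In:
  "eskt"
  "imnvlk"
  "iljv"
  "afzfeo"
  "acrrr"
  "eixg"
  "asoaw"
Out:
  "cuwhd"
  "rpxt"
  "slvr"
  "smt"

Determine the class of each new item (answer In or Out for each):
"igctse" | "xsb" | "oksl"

In, Out, In

A rule that fits every label: starts with a vowel — true of each 'In' example, false of each 'Out' one.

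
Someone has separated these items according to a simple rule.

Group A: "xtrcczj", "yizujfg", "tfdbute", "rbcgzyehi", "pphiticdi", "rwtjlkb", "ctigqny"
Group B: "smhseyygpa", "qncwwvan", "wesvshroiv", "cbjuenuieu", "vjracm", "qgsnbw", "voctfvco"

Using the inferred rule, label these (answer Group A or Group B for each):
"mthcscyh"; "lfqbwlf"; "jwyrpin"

The common property of the 'Group A' items is: odd length. No 'Group B' item has it.

Group B, Group A, Group A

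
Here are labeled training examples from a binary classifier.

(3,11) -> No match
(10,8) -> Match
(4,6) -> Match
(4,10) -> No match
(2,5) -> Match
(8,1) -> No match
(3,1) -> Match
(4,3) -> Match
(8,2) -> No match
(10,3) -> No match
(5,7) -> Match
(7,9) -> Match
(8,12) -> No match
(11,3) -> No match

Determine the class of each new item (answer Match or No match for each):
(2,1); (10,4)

Match, No match

All 'Match' examples share one property — |first − second| ≤ 3 — and every 'No match' example lacks it.
Match: (2,1), since |2−1| = 1. No match: (10,4), since |10−4| = 6.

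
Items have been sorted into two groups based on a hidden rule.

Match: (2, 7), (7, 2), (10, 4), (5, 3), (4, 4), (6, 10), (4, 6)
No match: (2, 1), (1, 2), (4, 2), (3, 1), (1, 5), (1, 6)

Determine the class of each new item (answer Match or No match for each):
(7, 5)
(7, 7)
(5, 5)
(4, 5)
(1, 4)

A rule that fits every label: sum ≥ 8 — true of each 'Match' example, false of each 'No match' one.
(7, 5): 7+5 = 12, has this property → Match. (7, 7): 7+7 = 14, has this property → Match. (5, 5): 5+5 = 10, has this property → Match. (4, 5): 4+5 = 9, has this property → Match. (1, 4): 1+4 = 5, fails this test → No match.

Match, Match, Match, Match, No match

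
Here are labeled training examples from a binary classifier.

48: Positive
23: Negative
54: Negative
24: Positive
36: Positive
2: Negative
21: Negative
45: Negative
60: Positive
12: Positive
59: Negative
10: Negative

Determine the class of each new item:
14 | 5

Negative, Negative

All 'Positive' examples share one property — multiple of 4 — and every 'Negative' example lacks it.
14: 14 = 4·3 + 2 — does not pass, so Negative. 5: 5 = 4·1 + 1 — does not pass, so Negative.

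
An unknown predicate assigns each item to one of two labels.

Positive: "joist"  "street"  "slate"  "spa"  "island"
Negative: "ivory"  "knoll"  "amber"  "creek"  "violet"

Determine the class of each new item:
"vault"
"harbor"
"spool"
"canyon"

Negative, Negative, Positive, Negative

The classifier is using: contains 's'.
"vault" → no 's' → Negative. "harbor" → no 's' → Negative. "spool" → has 's' → Positive. "canyon" → no 's' → Negative.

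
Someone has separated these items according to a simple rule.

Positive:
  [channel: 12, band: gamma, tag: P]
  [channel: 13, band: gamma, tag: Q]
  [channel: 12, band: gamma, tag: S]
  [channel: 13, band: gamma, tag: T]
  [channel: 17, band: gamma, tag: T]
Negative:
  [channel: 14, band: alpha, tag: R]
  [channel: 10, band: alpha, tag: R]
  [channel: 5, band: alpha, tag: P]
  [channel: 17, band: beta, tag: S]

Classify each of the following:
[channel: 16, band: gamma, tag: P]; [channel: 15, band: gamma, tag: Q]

Positive, Positive

Looking at the examples, the only property every 'Positive' case has and every 'Negative' case lacks is: band is gamma.
Positive: [channel: 16, band: gamma, tag: P], since band is gamma.
Positive: [channel: 15, band: gamma, tag: Q], since band is gamma.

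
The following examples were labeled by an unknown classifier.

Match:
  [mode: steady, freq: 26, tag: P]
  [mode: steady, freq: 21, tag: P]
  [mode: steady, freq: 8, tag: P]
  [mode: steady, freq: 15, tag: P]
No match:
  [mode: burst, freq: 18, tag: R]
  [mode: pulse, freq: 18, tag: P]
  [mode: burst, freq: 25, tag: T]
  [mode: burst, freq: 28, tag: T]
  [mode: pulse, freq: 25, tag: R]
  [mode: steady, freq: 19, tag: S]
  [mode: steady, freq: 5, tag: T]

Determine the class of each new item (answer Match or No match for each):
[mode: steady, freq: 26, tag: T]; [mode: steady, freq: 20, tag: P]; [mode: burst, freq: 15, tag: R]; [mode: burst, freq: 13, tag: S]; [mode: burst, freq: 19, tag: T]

'Match' ⟺ mode is steady AND tag is P.
No match: [mode: steady, freq: 26, tag: T], since mode is steady, tag is T. Match: [mode: steady, freq: 20, tag: P], since mode is steady, tag is P. No match: [mode: burst, freq: 15, tag: R], since mode is burst, tag is R. No match: [mode: burst, freq: 13, tag: S], since mode is burst, tag is S. No match: [mode: burst, freq: 19, tag: T], since mode is burst, tag is T.

No match, Match, No match, No match, No match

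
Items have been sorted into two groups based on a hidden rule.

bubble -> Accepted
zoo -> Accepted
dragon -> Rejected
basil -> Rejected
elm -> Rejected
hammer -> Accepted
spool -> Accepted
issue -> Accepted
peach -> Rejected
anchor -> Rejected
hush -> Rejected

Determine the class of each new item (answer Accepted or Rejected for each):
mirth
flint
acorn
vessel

Rejected, Rejected, Rejected, Accepted

The rule appears to be: has a double letter.
Rejected: mirth, since no doubled letter. Rejected: flint, since no doubled letter. Rejected: acorn, since no doubled letter. Accepted: vessel, since 'ss' doubled.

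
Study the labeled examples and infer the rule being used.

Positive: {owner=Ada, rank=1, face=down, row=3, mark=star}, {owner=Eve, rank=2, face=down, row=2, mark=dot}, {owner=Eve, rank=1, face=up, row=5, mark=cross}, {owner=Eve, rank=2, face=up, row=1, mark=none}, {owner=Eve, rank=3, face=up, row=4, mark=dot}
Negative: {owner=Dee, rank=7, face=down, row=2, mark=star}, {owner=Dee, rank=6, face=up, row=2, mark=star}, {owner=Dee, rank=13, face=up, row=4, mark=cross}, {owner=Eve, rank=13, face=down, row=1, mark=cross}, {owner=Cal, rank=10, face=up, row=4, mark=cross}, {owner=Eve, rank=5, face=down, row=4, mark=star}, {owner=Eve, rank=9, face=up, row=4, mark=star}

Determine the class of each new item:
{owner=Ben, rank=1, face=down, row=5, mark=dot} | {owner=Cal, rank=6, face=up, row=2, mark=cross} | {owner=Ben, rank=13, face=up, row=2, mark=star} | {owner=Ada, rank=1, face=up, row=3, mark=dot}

The pattern is that an item is 'Positive' exactly when: rank ≤ 3.

Positive, Negative, Negative, Positive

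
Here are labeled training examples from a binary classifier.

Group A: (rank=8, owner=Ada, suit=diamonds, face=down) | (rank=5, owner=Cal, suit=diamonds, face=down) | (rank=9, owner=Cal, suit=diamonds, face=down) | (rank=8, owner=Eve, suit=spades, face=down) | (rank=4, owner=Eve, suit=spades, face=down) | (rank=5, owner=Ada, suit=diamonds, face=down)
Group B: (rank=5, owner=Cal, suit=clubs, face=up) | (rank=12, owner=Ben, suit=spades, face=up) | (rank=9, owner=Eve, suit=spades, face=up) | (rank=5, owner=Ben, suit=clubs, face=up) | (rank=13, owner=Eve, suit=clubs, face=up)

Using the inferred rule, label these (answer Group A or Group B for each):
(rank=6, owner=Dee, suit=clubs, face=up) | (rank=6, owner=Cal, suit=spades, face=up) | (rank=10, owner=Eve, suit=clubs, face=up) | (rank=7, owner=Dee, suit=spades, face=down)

Group B, Group B, Group B, Group A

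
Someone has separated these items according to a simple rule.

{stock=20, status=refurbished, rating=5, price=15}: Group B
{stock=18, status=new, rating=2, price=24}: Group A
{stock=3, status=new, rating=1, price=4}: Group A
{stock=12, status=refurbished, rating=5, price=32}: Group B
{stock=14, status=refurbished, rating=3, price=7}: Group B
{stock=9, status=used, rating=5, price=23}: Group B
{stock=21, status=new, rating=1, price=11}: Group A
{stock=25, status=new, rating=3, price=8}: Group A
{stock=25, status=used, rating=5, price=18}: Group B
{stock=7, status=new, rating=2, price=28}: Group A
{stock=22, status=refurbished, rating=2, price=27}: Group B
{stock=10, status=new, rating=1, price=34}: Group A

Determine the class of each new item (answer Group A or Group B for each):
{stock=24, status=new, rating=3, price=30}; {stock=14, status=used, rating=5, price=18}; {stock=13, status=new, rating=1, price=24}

'Group A' ⟺ status is new.

Group A, Group B, Group A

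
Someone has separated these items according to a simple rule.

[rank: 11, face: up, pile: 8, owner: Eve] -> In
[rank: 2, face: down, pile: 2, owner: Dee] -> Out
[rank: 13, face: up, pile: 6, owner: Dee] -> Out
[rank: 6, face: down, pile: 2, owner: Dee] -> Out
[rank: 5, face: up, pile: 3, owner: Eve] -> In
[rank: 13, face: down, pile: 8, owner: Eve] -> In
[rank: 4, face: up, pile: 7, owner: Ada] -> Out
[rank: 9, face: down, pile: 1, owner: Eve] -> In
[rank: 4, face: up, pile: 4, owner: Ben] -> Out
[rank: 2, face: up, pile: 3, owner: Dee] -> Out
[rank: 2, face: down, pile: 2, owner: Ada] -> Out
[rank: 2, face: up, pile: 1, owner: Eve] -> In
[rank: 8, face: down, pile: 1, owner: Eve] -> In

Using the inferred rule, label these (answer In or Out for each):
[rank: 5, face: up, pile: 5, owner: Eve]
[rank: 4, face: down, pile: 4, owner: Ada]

In, Out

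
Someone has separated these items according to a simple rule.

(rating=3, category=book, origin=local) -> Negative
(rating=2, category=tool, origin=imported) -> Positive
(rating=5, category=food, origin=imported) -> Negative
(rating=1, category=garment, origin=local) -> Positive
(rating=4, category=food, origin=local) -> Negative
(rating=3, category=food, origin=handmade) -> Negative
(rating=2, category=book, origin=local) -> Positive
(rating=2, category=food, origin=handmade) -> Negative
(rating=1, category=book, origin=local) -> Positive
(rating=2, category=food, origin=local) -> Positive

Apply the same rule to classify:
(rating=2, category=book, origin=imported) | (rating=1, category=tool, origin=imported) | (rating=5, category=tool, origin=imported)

Rule: origin is not handmade AND rating ≤ 2. This holds for each 'Positive' example and fails for each 'Negative' one.
(rating=2, category=book, origin=imported) → origin is imported, rating = 2 → Positive.
(rating=1, category=tool, origin=imported) → origin is imported, rating = 1 → Positive.
(rating=5, category=tool, origin=imported) → origin is imported, rating = 5 → Negative.

Positive, Positive, Negative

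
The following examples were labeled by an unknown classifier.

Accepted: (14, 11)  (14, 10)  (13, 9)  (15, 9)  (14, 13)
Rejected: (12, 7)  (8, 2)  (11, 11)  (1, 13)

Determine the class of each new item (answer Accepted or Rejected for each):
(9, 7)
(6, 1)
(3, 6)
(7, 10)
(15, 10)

Rejected, Rejected, Rejected, Rejected, Accepted

The classifier is using: first ≥ 13.
Rejected: (9, 7), since first 9. Rejected: (6, 1), since first 6. Rejected: (3, 6), since first 3. Rejected: (7, 10), since first 7. Accepted: (15, 10), since first 15.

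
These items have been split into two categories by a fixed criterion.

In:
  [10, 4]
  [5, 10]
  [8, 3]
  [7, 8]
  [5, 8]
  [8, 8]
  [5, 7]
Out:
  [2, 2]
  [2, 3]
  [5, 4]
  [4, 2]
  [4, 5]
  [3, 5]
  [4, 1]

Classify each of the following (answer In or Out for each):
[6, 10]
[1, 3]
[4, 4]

In, Out, Out

All 'In' examples share one property — sum ≥ 11 — and every 'Out' example lacks it.
In: [6, 10], since 6+10 = 16.
Out: [1, 3], since 1+3 = 4.
Out: [4, 4], since 4+4 = 8.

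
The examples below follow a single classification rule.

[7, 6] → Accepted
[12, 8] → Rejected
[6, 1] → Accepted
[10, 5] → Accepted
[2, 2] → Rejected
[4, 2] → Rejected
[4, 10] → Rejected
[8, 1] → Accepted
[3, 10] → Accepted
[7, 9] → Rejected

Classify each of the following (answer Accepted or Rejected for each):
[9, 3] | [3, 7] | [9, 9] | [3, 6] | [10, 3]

Rejected, Rejected, Rejected, Accepted, Accepted

One predicate separates the groups cleanly: sum is odd.
[9, 3] → 9+3 = 12 → Rejected.
[3, 7] → 3+7 = 10 → Rejected.
[9, 9] → 9+9 = 18 → Rejected.
[3, 6] → 3+6 = 9 → Accepted.
[10, 3] → 10+3 = 13 → Accepted.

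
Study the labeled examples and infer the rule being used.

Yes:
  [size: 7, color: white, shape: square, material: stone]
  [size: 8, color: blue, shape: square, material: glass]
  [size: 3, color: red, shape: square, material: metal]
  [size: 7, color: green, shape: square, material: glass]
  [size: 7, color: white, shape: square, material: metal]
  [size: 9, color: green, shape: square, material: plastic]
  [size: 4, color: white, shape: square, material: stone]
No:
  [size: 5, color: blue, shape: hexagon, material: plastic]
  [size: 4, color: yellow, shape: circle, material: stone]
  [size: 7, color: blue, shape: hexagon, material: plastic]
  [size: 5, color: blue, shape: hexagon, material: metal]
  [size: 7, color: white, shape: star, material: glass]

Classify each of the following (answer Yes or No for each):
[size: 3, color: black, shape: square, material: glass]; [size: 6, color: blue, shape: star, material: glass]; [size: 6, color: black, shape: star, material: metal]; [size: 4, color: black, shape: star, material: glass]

Comparing the two groups points to one rule — shape is square.
[size: 3, color: black, shape: square, material: glass]: Yes (shape is square). [size: 6, color: blue, shape: star, material: glass]: No (shape is star). [size: 6, color: black, shape: star, material: metal]: No (shape is star). [size: 4, color: black, shape: star, material: glass]: No (shape is star).

Yes, No, No, No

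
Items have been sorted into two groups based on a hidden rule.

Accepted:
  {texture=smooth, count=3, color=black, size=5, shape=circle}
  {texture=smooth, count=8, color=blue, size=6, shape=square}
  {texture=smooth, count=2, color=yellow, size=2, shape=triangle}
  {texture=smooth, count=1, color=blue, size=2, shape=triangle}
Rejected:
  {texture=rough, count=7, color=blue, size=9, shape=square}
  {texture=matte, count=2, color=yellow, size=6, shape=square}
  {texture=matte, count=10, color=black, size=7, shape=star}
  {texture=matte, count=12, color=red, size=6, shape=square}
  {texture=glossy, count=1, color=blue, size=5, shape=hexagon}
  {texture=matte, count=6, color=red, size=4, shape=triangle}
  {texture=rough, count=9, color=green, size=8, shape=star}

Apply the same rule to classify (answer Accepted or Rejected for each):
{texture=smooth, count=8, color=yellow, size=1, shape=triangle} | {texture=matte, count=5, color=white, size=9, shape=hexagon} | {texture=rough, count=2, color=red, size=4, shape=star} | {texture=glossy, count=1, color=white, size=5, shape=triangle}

The pattern is that an item is 'Accepted' exactly when: texture is smooth.
{texture=smooth, count=8, color=yellow, size=1, shape=triangle}: Accepted (texture is smooth).
{texture=matte, count=5, color=white, size=9, shape=hexagon}: Rejected (texture is matte).
{texture=rough, count=2, color=red, size=4, shape=star}: Rejected (texture is rough).
{texture=glossy, count=1, color=white, size=5, shape=triangle}: Rejected (texture is glossy).

Accepted, Rejected, Rejected, Rejected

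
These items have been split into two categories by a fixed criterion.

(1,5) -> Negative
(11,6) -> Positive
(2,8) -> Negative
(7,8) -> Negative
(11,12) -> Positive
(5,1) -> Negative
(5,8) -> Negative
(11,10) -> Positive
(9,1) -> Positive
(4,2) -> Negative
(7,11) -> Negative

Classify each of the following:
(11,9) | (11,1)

Positive, Positive

Every 'Positive' example satisfies: first ≥ 8. None of the 'Negative' examples do.
(11,9) → first 11 → Positive. (11,1) → first 11 → Positive.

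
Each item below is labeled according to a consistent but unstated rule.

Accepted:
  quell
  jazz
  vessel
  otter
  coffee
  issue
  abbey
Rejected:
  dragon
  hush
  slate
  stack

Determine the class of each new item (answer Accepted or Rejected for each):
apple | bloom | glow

Every 'Accepted' example satisfies: has a double letter. None of the 'Rejected' examples do.

Accepted, Accepted, Rejected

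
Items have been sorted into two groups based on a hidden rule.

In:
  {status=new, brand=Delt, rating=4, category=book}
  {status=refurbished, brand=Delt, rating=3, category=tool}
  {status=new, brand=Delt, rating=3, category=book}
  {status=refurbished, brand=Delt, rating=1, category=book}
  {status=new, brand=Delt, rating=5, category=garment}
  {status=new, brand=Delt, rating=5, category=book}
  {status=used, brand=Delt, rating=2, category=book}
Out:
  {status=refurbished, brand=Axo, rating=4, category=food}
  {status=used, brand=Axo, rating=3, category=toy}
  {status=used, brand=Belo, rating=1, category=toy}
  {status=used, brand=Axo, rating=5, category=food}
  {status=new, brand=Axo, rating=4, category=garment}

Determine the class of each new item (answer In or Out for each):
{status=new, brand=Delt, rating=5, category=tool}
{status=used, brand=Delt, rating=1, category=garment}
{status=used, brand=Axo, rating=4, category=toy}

In, In, Out

Rule: brand is Delt. This holds for each 'In' example and fails for each 'Out' one.
In: {status=new, brand=Delt, rating=5, category=tool}, since brand is Delt. In: {status=used, brand=Delt, rating=1, category=garment}, since brand is Delt. Out: {status=used, brand=Axo, rating=4, category=toy}, since brand is Axo.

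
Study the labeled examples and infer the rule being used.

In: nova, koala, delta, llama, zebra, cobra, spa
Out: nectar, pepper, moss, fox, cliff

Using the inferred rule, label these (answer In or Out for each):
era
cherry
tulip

In, Out, Out

Every 'In' example satisfies: ends with 'a'. None of the 'Out' examples do.
era: ends with 'a', matches → In.
cherry: ends with 'y', fails the rule → Out.
tulip: ends with 'p', fails the rule → Out.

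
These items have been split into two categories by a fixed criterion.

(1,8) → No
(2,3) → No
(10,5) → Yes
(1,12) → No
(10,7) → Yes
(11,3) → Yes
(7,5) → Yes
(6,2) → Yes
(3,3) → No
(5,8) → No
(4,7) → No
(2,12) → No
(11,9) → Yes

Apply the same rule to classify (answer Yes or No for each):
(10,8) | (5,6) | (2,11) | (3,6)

One predicate separates the groups cleanly: first > second.
(10,8): 10 > 8, matches → Yes.
(5,6): 5 < 6, doesn't qualify → No.
(2,11): 2 < 11, doesn't qualify → No.
(3,6): 3 < 6, doesn't qualify → No.

Yes, No, No, No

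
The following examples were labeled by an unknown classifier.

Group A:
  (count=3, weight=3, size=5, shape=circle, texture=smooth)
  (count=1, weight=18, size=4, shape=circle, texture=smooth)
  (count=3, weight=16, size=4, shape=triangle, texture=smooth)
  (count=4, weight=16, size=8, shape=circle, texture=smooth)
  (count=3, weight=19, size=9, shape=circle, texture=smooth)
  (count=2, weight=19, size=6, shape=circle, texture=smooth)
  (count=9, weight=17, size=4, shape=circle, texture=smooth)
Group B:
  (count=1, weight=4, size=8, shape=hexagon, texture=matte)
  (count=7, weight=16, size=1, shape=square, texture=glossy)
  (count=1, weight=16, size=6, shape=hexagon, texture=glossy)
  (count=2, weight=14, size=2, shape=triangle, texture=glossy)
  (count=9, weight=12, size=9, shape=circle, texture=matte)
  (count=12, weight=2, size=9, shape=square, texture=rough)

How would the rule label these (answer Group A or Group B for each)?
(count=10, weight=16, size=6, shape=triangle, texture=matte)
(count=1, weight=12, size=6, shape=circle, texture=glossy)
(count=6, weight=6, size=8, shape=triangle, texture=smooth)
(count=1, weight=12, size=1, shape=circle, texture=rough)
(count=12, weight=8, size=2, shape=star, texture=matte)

Group B, Group B, Group A, Group B, Group B

The pattern is that an item is 'Group A' exactly when: texture is smooth.
Group B: (count=10, weight=16, size=6, shape=triangle, texture=matte), since texture is matte. Group B: (count=1, weight=12, size=6, shape=circle, texture=glossy), since texture is glossy. Group A: (count=6, weight=6, size=8, shape=triangle, texture=smooth), since texture is smooth. Group B: (count=1, weight=12, size=1, shape=circle, texture=rough), since texture is rough. Group B: (count=12, weight=8, size=2, shape=star, texture=matte), since texture is matte.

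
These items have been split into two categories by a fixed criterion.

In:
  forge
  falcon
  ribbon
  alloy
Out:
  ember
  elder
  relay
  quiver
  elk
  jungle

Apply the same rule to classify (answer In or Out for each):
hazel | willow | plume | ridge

'In' ⟺ contains 'o'.
hazel: no 'o', fails the rule → Out.
willow: has 'o', satisfies this → In.
plume: no 'o', fails the rule → Out.
ridge: no 'o', fails the rule → Out.

Out, In, Out, Out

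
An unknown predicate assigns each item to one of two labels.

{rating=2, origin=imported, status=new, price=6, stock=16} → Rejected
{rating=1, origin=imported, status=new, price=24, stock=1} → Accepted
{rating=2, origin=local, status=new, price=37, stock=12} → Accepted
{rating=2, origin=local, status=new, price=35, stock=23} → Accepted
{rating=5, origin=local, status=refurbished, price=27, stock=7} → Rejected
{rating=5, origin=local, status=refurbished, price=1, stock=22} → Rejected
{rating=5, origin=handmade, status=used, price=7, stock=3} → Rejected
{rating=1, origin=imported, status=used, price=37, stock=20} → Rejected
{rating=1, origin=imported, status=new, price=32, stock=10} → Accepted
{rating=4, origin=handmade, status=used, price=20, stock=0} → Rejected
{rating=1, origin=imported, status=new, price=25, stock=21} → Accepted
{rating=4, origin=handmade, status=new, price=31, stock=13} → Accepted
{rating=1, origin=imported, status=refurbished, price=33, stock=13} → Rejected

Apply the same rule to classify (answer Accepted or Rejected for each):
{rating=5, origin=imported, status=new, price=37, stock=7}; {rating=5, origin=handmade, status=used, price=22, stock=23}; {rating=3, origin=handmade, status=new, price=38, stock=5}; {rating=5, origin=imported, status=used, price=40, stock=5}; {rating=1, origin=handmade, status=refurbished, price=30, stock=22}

Accepted, Rejected, Accepted, Rejected, Rejected

All 'Accepted' examples share one property — status is new AND price ≥ 7 — and every 'Rejected' example lacks it.
{rating=5, origin=imported, status=new, price=37, stock=7}: Accepted (status is new, price = 37).
{rating=5, origin=handmade, status=used, price=22, stock=23}: Rejected (status is used, price = 22).
{rating=3, origin=handmade, status=new, price=38, stock=5}: Accepted (status is new, price = 38).
{rating=5, origin=imported, status=used, price=40, stock=5}: Rejected (status is used, price = 40).
{rating=1, origin=handmade, status=refurbished, price=30, stock=22}: Rejected (status is refurbished, price = 30).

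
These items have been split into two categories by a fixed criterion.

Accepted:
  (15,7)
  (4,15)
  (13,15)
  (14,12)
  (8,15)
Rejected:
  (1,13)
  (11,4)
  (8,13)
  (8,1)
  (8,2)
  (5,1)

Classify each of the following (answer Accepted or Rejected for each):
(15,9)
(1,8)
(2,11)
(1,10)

Accepted, Rejected, Rejected, Rejected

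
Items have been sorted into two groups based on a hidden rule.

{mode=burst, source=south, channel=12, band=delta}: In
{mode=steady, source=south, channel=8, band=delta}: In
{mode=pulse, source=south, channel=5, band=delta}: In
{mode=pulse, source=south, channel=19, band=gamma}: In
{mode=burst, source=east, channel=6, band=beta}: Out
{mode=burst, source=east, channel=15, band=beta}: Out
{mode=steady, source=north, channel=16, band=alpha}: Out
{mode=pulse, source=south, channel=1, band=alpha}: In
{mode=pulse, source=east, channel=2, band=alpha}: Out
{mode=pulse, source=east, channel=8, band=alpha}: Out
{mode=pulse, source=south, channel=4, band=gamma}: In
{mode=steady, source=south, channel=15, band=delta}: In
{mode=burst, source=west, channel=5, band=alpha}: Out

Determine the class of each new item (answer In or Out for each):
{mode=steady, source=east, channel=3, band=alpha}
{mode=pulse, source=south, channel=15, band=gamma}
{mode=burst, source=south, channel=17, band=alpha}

Out, In, In

All 'In' examples share one property — source is south — and every 'Out' example lacks it.
{mode=steady, source=east, channel=3, band=alpha}: source is east — does not fit, so Out. {mode=pulse, source=south, channel=15, band=gamma}: source is south — matches, so In. {mode=burst, source=south, channel=17, band=alpha}: source is south — matches, so In.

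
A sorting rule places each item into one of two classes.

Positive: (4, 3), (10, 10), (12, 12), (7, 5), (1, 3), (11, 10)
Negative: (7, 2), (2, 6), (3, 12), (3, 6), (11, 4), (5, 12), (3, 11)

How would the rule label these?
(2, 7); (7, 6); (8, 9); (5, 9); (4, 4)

The simplest hypothesis consistent with all the labels is: |first − second| ≤ 2.
(2, 7): |2−7| = 5 — doesn't qualify, so Negative.
(7, 6): |7−6| = 1 — satisfies this, so Positive.
(8, 9): |8−9| = 1 — satisfies this, so Positive.
(5, 9): |5−9| = 4 — doesn't qualify, so Negative.
(4, 4): |4−4| = 0 — satisfies this, so Positive.

Negative, Positive, Positive, Negative, Positive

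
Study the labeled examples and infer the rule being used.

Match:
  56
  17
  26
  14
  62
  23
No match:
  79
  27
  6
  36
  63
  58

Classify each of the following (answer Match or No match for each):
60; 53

Rule: ≡ 2 (mod 3). This holds for each 'Match' example and fails for each 'No match' one.
60 → 60 mod 3 = 0 → No match.
53 → 53 mod 3 = 2 → Match.

No match, Match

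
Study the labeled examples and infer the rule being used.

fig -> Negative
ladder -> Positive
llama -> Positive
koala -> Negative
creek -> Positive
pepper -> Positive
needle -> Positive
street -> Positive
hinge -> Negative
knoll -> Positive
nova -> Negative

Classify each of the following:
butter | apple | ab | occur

Positive, Positive, Negative, Positive

The classifier is using: has a double letter.
butter: 'tt' doubled, qualifies → Positive. apple: 'pp' doubled, qualifies → Positive. ab: no doubled letter, does not fit → Negative. occur: 'cc' doubled, qualifies → Positive.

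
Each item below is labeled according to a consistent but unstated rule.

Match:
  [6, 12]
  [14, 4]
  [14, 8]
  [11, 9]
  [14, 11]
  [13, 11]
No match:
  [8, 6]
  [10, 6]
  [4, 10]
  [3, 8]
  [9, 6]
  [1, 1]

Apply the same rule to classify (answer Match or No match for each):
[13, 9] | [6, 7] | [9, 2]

All 'Match' examples share one property — sum ≥ 18 — and every 'No match' example lacks it.

Match, No match, No match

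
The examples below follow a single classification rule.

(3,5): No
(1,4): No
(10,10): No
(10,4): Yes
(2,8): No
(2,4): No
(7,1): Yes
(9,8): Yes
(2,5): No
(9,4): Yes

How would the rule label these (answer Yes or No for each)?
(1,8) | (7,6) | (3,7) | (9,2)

The simplest hypothesis consistent with all the labels is: first > second.
(1,8) — 1 < 8, hence No.
(7,6) — 7 > 6, hence Yes.
(3,7) — 3 < 7, hence No.
(9,2) — 9 > 2, hence Yes.

No, Yes, No, Yes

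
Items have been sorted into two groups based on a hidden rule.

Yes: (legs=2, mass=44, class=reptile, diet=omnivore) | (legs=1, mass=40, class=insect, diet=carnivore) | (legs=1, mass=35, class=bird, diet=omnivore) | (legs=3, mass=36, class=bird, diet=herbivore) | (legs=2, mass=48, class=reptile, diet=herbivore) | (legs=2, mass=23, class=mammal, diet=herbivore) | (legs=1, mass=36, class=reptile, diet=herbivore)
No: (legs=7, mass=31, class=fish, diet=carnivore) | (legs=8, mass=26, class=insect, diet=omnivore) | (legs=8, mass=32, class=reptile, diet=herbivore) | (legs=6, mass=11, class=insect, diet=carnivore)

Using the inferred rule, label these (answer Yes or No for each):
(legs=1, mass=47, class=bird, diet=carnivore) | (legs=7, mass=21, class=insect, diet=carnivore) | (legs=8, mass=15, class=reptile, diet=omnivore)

All 'Yes' examples share one property — legs ≤ 3 — and every 'No' example lacks it.
(legs=1, mass=47, class=bird, diet=carnivore): Yes (legs = 1).
(legs=7, mass=21, class=insect, diet=carnivore): No (legs = 7).
(legs=8, mass=15, class=reptile, diet=omnivore): No (legs = 8).

Yes, No, No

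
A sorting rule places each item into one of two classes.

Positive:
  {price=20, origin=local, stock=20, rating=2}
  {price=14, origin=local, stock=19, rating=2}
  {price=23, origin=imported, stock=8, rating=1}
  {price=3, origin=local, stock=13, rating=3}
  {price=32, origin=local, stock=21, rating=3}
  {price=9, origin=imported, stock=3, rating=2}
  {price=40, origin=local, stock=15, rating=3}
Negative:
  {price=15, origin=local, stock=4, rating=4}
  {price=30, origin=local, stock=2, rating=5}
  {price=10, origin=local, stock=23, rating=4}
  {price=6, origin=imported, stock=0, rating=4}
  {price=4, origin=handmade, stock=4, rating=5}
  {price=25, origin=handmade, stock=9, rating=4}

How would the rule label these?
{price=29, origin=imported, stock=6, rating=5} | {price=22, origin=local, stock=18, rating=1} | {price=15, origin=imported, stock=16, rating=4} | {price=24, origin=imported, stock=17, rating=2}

Negative, Positive, Negative, Positive

The rule appears to be: rating ≤ 3.
{price=29, origin=imported, stock=6, rating=5}: Negative (rating = 5). {price=22, origin=local, stock=18, rating=1}: Positive (rating = 1). {price=15, origin=imported, stock=16, rating=4}: Negative (rating = 4). {price=24, origin=imported, stock=17, rating=2}: Positive (rating = 2).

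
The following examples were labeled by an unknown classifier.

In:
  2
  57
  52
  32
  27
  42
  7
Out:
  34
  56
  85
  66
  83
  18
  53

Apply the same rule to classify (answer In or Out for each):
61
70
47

All 'In' examples share one property — ≡ 2 (mod 5) — and every 'Out' example lacks it.
Out: 61, since 61 mod 5 = 1.
Out: 70, since 70 mod 5 = 0.
In: 47, since 47 mod 5 = 2.

Out, Out, In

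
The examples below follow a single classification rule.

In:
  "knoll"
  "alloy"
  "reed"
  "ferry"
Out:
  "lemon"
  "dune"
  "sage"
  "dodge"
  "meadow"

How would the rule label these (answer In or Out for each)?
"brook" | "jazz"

In, In

Checking candidate rules against both groups, what survives is: has a double letter.
"brook": 'oo' doubled — fits, so In.
"jazz": 'zz' doubled — fits, so In.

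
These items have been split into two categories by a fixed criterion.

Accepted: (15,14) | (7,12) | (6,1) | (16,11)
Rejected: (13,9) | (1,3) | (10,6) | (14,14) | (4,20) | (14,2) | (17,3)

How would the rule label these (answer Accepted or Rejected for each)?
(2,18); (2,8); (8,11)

Rule: sum is odd. This holds for each 'Accepted' example and fails for each 'Rejected' one.
(2,18): 2+18 = 20, fails this test → Rejected. (2,8): 2+8 = 10, fails this test → Rejected. (8,11): 8+11 = 19, matches → Accepted.

Rejected, Rejected, Accepted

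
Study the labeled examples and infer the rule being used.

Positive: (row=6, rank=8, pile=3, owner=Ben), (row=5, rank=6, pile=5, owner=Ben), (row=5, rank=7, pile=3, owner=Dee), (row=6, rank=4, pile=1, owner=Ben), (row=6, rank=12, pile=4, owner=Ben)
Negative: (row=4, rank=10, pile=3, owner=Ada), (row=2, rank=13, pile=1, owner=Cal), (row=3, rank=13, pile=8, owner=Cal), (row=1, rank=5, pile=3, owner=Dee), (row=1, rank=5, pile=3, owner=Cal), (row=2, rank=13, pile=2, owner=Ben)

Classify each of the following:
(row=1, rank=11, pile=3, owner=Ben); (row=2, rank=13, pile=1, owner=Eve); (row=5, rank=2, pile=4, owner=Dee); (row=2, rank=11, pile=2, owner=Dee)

Negative, Negative, Positive, Negative

Every 'Positive' example satisfies: row ≥ 5. None of the 'Negative' examples do.
(row=1, rank=11, pile=3, owner=Ben) — row = 1, hence Negative. (row=2, rank=13, pile=1, owner=Eve) — row = 2, hence Negative. (row=5, rank=2, pile=4, owner=Dee) — row = 5, hence Positive. (row=2, rank=11, pile=2, owner=Dee) — row = 2, hence Negative.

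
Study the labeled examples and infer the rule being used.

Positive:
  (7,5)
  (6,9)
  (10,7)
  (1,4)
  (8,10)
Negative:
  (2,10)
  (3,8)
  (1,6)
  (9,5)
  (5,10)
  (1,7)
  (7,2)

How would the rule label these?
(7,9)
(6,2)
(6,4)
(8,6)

The rule appears to be: |first − second| ≤ 3.
(7,9): Positive (|7−9| = 2).
(6,2): Negative (|6−2| = 4).
(6,4): Positive (|6−4| = 2).
(8,6): Positive (|8−6| = 2).

Positive, Negative, Positive, Positive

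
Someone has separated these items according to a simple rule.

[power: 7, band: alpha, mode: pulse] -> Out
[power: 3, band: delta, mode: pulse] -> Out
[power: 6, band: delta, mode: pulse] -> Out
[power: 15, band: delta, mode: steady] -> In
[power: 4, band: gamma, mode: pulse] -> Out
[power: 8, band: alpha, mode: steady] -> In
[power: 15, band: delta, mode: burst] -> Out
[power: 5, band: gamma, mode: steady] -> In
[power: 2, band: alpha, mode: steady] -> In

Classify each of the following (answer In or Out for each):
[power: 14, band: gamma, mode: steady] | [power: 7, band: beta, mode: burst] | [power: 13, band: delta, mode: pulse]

Checking candidate rules against both groups, what survives is: mode is steady.
[power: 14, band: gamma, mode: steady] — mode is steady, hence In.
[power: 7, band: beta, mode: burst] — mode is burst, hence Out.
[power: 13, band: delta, mode: pulse] — mode is pulse, hence Out.

In, Out, Out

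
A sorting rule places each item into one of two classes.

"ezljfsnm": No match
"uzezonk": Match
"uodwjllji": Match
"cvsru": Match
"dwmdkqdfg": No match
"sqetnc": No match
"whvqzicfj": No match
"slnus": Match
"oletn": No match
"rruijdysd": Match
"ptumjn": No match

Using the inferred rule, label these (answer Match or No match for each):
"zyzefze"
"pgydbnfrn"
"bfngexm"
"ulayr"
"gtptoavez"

No match, No match, No match, Match, No match

The classifier is using: odd length AND contains 'u'.
"zyzefze" → length 7, no 'u' → No match. "pgydbnfrn" → length 9, no 'u' → No match. "bfngexm" → length 7, no 'u' → No match. "ulayr" → length 5, has 'u' → Match. "gtptoavez" → length 9, no 'u' → No match.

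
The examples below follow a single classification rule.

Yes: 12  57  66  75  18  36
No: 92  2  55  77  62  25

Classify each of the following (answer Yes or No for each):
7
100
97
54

All 'Yes' examples share one property — multiple of 3 — and every 'No' example lacks it.
7 — 7 = 3·2 + 1, hence No.
100 — 100 = 3·33 + 1, hence No.
97 — 97 = 3·32 + 1, hence No.
54 — 54 = 3·18, hence Yes.

No, No, No, Yes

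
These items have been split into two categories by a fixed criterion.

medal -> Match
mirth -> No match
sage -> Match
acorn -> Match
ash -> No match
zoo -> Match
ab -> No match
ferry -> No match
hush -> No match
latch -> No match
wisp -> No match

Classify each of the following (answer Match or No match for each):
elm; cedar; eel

No match, Match, Match

One predicate separates the groups cleanly: has ≥ 2 vowels.
No match: elm, since 1 vowel. Match: cedar, since 2 vowels. Match: eel, since 2 vowels.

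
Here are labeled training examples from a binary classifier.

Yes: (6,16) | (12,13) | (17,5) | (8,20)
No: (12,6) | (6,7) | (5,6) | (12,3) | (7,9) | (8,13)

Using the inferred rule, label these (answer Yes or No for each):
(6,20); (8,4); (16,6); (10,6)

The rule appears to be: sum ≥ 22.
(6,20): 6+20 = 26, has this property → Yes.
(8,4): 8+4 = 12, does not fit → No.
(16,6): 16+6 = 22, has this property → Yes.
(10,6): 10+6 = 16, does not fit → No.

Yes, No, Yes, No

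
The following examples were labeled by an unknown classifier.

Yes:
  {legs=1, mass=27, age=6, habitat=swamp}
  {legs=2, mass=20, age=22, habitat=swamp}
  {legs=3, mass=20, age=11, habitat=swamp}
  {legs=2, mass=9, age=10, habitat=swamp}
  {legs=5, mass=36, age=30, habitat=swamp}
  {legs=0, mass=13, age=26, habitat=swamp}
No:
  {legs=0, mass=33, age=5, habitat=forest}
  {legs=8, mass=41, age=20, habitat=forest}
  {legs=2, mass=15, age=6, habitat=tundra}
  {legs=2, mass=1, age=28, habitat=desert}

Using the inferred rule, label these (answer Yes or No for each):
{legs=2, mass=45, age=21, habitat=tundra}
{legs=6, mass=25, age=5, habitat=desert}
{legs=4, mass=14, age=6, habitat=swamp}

No, No, Yes

Comparing the two groups points to one rule — habitat is swamp.
{legs=2, mass=45, age=21, habitat=tundra} → habitat is tundra → No. {legs=6, mass=25, age=5, habitat=desert} → habitat is desert → No. {legs=4, mass=14, age=6, habitat=swamp} → habitat is swamp → Yes.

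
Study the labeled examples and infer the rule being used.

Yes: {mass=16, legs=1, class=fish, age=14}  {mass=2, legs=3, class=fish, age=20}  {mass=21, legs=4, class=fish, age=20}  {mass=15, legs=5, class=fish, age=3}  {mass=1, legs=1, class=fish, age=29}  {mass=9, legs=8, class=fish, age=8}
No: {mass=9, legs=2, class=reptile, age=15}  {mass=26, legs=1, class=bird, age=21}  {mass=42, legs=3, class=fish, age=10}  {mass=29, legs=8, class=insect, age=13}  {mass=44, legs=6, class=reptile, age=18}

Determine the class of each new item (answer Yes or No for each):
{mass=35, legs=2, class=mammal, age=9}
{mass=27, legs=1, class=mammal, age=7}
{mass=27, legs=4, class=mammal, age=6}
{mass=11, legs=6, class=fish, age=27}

No, No, No, Yes

All 'Yes' examples share one property — class is fish AND mass ≤ 21 — and every 'No' example lacks it.
No: {mass=35, legs=2, class=mammal, age=9}, since class is mammal, mass = 35. No: {mass=27, legs=1, class=mammal, age=7}, since class is mammal, mass = 27. No: {mass=27, legs=4, class=mammal, age=6}, since class is mammal, mass = 27. Yes: {mass=11, legs=6, class=fish, age=27}, since class is fish, mass = 11.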